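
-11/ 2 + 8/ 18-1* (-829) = 14831/ 18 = 823.94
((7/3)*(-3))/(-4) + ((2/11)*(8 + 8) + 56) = 2669/44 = 60.66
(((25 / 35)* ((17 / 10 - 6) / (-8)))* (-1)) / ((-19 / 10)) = 0.20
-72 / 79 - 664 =-52528 / 79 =-664.91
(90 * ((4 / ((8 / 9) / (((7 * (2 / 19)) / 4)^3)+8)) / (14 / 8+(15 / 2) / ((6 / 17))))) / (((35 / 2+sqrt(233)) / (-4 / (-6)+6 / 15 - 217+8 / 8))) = -2090022480 / 390585701+119429856 * sqrt(233) / 390585701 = -0.68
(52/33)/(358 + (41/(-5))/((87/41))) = 7540/1694539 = 0.00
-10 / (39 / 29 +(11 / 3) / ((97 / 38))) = -84390 / 23471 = -3.60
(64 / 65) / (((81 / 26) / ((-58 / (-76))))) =1856 / 7695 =0.24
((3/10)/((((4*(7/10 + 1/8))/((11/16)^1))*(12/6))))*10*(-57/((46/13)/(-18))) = 33345/368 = 90.61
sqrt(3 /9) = 0.58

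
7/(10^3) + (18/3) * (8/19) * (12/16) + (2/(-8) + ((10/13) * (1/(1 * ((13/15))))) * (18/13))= 120248451/41743000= 2.88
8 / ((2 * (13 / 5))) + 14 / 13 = 34 / 13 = 2.62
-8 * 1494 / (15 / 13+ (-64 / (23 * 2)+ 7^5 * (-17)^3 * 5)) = 446706 / 15430790327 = 0.00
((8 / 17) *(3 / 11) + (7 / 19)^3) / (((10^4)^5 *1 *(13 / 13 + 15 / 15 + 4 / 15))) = 686271 / 872190440000000000000000000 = 0.00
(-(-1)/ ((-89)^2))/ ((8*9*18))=0.00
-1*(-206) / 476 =103 / 238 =0.43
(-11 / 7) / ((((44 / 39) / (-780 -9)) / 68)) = 523107 / 7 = 74729.57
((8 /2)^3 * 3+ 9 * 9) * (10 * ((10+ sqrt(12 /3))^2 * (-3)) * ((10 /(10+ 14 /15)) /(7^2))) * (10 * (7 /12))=-5265000 /41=-128414.63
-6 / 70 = -3 / 35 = -0.09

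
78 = 78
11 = 11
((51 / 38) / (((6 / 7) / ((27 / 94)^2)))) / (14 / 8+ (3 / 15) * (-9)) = -433755 / 167884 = -2.58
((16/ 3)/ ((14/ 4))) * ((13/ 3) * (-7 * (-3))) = 416/ 3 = 138.67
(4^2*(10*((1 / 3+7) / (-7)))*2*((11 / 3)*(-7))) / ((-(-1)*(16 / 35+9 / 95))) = 51497600 / 3303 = 15591.16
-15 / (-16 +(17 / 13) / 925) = 180375 / 192383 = 0.94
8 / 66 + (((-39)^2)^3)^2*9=3677322623706198260941 / 33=111434018900187826089.12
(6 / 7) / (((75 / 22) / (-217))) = -1364 / 25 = -54.56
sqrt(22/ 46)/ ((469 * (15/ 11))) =11 * sqrt(253)/ 161805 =0.00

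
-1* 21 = -21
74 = 74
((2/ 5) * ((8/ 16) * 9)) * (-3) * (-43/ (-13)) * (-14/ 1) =16254/ 65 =250.06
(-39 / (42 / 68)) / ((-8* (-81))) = -221 / 2268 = -0.10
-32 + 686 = 654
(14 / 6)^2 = 5.44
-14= -14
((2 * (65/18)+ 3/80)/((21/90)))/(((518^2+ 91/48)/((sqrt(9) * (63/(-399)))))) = -94086/1712992519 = -0.00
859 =859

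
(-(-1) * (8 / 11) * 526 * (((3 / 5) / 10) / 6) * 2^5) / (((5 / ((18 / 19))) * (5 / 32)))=19390464 / 130625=148.44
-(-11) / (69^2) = 11 / 4761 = 0.00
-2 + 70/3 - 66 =-134/3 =-44.67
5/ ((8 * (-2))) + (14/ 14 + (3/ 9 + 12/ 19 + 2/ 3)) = 705/ 304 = 2.32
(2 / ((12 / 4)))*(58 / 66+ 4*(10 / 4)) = 718 / 99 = 7.25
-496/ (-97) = 496/ 97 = 5.11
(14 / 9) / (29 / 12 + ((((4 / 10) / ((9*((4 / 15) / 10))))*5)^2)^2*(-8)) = -504 / 12499217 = -0.00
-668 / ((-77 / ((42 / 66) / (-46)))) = -334 / 2783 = -0.12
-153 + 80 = -73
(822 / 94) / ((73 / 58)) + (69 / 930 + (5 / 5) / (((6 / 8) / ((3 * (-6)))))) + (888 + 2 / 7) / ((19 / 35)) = 32724533907 / 20208590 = 1619.34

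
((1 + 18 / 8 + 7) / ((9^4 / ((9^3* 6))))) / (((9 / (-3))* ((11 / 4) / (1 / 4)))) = -41 / 198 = -0.21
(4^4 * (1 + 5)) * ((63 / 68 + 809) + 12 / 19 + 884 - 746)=470606208 / 323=1456985.16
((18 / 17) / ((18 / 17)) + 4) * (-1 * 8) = -40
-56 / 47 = -1.19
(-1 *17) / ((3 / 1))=-17 / 3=-5.67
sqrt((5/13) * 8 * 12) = 4 * sqrt(390)/13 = 6.08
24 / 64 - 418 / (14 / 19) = -31747 / 56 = -566.91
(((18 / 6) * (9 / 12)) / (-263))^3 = -729 / 1164252608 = -0.00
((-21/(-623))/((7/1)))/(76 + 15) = 3/56693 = 0.00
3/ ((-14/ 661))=-1983/ 14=-141.64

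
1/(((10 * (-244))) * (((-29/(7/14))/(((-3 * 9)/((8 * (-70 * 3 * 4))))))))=9/317004800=0.00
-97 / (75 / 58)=-5626 / 75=-75.01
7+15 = 22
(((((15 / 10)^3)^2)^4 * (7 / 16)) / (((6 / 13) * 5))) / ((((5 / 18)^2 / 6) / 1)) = 2081788113401451 / 8388608000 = 248168.48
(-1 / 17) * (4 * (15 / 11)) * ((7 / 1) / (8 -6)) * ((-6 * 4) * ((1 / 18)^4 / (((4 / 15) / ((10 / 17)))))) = 875 / 1544994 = 0.00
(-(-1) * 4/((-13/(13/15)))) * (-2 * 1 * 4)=32/15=2.13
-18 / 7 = -2.57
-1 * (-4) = 4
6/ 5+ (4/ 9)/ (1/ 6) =58/ 15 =3.87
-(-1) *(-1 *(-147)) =147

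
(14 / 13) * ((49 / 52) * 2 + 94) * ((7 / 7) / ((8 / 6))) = 52353 / 676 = 77.45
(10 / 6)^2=25 / 9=2.78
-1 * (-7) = 7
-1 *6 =-6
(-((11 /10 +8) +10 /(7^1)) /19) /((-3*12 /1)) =737 /47880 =0.02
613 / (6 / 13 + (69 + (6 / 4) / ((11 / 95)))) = 175318 / 23571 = 7.44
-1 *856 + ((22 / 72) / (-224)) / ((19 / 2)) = -65576459 / 76608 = -856.00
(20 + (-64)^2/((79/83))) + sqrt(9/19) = 4324.08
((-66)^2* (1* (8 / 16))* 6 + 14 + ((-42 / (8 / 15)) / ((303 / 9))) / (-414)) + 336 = 249360217 / 18584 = 13418.01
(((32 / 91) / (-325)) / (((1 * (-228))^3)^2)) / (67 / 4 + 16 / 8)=-1 / 2434361825734020000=-0.00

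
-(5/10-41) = 81/2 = 40.50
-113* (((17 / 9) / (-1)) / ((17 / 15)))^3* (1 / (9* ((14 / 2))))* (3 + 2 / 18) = 56500 / 2187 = 25.83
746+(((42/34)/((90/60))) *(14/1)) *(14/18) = 115510/153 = 754.97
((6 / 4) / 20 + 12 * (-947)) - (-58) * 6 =-440637 / 40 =-11015.92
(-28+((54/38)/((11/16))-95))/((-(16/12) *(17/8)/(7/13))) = 22.98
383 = 383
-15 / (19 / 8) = -120 / 19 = -6.32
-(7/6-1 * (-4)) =-31/6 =-5.17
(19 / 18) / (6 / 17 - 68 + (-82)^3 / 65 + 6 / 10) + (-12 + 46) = 5781752921 / 170052174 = 34.00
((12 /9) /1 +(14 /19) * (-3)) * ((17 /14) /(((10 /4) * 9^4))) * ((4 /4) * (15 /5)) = -170 /872613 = -0.00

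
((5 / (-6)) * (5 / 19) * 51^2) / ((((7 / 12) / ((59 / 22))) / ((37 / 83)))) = -141949575 / 121429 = -1168.99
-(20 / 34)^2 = -100 / 289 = -0.35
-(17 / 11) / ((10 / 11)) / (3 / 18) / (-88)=51 / 440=0.12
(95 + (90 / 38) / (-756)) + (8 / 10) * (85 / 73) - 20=8846263 / 116508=75.93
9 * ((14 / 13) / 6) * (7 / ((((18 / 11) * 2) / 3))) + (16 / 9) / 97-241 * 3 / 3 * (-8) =87994867 / 45396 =1938.38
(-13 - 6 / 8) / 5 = -11 / 4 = -2.75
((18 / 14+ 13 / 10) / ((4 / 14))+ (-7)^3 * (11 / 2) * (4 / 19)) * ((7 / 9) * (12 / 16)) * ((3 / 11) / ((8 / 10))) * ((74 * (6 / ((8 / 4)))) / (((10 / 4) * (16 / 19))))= -114592737 / 14080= -8138.69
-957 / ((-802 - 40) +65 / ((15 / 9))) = 87 / 73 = 1.19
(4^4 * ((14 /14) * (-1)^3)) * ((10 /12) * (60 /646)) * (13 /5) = -16640 /323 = -51.52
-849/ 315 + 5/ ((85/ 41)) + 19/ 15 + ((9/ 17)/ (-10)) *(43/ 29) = 31221/ 34510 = 0.90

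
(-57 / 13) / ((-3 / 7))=133 / 13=10.23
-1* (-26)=26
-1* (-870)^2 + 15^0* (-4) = -756904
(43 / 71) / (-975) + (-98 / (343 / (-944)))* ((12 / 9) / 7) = 174260293 / 3392025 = 51.37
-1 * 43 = -43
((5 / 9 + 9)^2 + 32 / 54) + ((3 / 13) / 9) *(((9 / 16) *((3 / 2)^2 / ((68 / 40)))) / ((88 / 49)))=4633204999 / 50409216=91.91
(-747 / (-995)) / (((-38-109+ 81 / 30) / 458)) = -228084 / 95719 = -2.38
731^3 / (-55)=-390617891 / 55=-7102143.47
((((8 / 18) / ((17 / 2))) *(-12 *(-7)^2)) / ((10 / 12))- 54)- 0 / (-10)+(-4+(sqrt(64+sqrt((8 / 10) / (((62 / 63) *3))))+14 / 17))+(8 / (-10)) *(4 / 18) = -14420 / 153+sqrt(155 *sqrt(6510)+1537600) / 155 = -86.22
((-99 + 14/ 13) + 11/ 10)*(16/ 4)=-25174/ 65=-387.29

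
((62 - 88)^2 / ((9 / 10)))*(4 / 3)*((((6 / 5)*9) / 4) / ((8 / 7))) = 2366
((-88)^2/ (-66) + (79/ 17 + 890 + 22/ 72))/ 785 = 475903/ 480420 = 0.99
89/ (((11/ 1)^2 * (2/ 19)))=1691/ 242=6.99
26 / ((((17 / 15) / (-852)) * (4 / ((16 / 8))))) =-166140 / 17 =-9772.94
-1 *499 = -499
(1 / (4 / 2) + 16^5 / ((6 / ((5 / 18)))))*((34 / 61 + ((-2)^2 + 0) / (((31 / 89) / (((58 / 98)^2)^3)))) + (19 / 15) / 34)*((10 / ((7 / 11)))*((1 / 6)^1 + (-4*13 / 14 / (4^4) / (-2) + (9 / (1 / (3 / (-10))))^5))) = -1008472240355219056713241413690673 / 8476943073374501006400000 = -118966499.08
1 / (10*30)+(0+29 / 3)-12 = -233 / 100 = -2.33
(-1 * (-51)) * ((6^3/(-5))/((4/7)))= -19278/5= -3855.60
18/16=9/8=1.12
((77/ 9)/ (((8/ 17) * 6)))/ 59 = 1309/ 25488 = 0.05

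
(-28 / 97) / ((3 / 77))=-7.41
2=2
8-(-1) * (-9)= -1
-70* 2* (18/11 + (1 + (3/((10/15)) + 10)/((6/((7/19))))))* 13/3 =-4024475/1881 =-2139.54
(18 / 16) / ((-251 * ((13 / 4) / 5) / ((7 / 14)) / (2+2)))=-45 / 3263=-0.01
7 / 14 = 1 / 2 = 0.50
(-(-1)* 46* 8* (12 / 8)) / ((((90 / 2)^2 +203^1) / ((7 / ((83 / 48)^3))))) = 106831872 / 318485359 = 0.34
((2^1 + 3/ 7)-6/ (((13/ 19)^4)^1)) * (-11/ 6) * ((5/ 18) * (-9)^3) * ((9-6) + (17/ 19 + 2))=-54598.55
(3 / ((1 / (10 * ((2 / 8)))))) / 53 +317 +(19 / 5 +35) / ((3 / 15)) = 54181 / 106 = 511.14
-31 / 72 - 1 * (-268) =19265 / 72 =267.57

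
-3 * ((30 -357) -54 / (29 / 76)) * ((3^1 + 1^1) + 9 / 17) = 3138597 / 493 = 6366.32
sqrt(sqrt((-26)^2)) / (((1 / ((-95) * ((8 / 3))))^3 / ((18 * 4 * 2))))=-7023616000 * sqrt(26) / 3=-11937851679.99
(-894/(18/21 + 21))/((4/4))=-2086/51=-40.90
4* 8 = 32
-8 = -8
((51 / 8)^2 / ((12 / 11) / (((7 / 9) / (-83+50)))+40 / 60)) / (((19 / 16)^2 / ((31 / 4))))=-1693251 / 345838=-4.90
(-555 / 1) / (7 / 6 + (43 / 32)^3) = -54558720 / 353209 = -154.47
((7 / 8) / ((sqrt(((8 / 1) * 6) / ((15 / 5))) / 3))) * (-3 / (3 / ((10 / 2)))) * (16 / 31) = -105 / 62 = -1.69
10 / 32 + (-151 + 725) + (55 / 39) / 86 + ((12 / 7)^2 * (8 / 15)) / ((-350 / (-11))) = 660777269059 / 1150422000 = 574.38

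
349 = 349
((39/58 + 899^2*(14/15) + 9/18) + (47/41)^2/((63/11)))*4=3017289.34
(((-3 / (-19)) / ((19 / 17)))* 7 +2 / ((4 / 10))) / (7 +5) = 1081 / 2166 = 0.50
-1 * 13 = -13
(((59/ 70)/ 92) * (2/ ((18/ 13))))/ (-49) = -767/ 2840040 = -0.00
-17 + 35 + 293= 311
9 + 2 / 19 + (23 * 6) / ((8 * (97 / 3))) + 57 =491261 / 7372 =66.64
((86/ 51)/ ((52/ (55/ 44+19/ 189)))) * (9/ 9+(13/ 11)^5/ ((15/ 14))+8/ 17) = 6531091895677/ 41168868020280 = 0.16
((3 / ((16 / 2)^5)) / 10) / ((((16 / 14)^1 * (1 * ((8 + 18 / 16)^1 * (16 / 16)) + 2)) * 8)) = 21 / 233308160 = 0.00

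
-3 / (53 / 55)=-165 / 53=-3.11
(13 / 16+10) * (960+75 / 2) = 345135 / 32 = 10785.47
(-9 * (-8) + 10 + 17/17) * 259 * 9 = 193473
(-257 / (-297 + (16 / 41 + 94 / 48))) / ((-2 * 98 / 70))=-632220 / 2029559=-0.31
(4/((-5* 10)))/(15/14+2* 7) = -28/5275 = -0.01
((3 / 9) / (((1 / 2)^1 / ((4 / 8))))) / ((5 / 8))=8 / 15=0.53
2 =2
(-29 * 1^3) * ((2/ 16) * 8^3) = -1856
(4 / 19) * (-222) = -888 / 19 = -46.74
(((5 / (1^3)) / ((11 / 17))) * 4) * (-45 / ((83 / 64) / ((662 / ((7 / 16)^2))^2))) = -28123367001292800 / 2192113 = -12829341827.40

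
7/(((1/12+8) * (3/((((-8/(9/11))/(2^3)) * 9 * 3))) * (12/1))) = -77/97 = -0.79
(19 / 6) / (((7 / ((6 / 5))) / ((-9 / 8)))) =-171 / 280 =-0.61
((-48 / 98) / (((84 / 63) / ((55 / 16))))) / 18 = -55 / 784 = -0.07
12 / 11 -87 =-945 / 11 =-85.91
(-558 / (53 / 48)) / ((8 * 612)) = -93 / 901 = -0.10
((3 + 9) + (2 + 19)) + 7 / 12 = 403 / 12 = 33.58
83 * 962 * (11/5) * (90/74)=213642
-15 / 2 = -7.50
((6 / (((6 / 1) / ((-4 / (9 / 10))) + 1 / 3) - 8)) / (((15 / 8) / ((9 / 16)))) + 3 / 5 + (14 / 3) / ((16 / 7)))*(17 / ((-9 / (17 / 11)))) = -7.13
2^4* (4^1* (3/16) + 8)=140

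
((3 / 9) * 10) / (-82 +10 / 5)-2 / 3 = -17 / 24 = -0.71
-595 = -595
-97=-97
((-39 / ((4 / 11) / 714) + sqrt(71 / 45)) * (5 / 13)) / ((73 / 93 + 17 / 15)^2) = -12736733625 / 1591328 + 72075 * sqrt(355) / 10343632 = -8003.71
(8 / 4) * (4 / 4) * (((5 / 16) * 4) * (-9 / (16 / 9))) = -405 / 32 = -12.66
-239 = -239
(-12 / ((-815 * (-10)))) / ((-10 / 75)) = 0.01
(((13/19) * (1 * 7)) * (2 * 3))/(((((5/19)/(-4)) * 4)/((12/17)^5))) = -135862272/7099285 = -19.14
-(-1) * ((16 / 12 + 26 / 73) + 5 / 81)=10355 / 5913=1.75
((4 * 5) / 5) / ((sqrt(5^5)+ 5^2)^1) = -1 / 25+ sqrt(5) / 25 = 0.05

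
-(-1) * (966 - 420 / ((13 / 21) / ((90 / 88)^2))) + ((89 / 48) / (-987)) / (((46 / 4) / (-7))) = 31384862723 / 122429736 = 256.35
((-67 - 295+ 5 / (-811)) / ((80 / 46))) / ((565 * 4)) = -6752501 / 73314400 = -0.09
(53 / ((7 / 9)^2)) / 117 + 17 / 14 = 2501 / 1274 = 1.96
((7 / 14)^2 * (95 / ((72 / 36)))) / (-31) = -95 / 248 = -0.38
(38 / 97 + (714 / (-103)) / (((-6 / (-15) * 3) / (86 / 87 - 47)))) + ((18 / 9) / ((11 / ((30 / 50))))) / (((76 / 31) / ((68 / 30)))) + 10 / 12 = 808780121481 / 3027772550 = 267.12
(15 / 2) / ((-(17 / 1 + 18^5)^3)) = -3 / 2698729084777710650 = -0.00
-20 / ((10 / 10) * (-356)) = 5 / 89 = 0.06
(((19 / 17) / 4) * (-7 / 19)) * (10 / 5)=-7 / 34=-0.21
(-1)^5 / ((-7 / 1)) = 0.14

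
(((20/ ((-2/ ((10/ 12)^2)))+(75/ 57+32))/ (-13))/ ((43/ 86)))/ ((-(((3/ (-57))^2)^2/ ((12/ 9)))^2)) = 128989267424656/ 1053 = 122496930127.88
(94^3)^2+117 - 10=689869781163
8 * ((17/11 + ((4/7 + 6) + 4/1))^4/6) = 1010334798828/35153041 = 28741.04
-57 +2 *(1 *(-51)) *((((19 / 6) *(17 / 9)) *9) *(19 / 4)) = -104557 / 4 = -26139.25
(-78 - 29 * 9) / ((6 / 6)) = -339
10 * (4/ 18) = 20/ 9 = 2.22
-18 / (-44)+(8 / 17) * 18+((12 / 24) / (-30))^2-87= -52590413 / 673200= -78.12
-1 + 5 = 4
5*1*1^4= 5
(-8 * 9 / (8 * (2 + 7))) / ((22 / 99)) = -9 / 2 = -4.50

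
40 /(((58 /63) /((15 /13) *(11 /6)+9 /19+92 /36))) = 1601110 /7163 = 223.53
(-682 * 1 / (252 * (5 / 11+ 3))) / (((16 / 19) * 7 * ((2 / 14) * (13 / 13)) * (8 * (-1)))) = 3751 / 32256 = 0.12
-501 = -501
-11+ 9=-2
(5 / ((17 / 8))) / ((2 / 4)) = 80 / 17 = 4.71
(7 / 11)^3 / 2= 343 / 2662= 0.13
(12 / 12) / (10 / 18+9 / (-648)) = 24 / 13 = 1.85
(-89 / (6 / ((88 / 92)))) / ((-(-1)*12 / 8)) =-1958 / 207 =-9.46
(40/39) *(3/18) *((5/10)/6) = 5/351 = 0.01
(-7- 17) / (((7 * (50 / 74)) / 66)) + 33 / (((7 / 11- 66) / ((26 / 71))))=-2993531442 / 8933575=-335.09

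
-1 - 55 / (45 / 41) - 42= -838 / 9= -93.11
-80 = -80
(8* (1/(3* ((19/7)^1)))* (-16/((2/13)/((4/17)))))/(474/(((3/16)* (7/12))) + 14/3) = -0.01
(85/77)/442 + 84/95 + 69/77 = 48439/27170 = 1.78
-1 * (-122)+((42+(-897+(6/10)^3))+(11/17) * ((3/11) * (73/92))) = -143231897/195500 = -732.64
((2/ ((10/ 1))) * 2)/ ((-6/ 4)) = -4/ 15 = -0.27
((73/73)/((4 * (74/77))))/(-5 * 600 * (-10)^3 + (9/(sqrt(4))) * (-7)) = 77/887990676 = 0.00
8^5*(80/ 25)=524288/ 5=104857.60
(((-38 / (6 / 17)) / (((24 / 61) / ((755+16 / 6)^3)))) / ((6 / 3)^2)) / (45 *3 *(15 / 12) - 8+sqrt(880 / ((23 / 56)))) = -143722139.87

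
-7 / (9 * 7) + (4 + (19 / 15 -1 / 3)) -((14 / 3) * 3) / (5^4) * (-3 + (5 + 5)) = 26243 / 5625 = 4.67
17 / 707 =0.02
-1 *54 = -54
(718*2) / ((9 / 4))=5744 / 9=638.22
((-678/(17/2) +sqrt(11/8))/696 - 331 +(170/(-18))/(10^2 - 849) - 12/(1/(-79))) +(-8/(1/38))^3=-186729294588145/6646626 +sqrt(22)/2784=-28093847.10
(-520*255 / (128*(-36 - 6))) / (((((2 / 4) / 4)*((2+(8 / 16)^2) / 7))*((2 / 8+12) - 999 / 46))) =-39100 / 603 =-64.84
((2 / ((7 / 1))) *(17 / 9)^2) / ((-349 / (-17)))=9826 / 197883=0.05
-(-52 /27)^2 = -2704 /729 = -3.71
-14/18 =-7/9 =-0.78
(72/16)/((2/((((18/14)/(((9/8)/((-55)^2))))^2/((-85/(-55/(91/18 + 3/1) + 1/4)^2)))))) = -195693436125/14297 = -13687727.22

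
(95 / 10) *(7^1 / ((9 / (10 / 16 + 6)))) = 7049 / 144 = 48.95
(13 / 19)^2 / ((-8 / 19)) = -169 / 152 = -1.11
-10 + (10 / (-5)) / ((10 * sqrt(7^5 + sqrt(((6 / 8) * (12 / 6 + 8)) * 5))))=-10 -sqrt(2) / (5 * sqrt(5 * sqrt(6) + 33614))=-10.00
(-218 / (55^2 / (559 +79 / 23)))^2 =65724551424 / 40005625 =1642.88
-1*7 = -7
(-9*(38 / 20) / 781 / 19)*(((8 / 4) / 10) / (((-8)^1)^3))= 9 / 19993600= 0.00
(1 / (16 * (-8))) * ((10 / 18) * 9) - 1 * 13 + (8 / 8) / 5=-8217 / 640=-12.84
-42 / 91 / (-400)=3 / 2600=0.00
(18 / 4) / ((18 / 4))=1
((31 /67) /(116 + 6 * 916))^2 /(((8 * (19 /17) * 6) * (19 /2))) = 16337 /1224907725450624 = 0.00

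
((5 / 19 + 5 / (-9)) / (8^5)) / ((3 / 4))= -0.00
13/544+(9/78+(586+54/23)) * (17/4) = 406801443/162656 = 2500.99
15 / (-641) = -15 / 641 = -0.02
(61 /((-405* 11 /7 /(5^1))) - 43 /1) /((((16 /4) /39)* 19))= -125905 /5643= -22.31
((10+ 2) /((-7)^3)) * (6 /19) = -72 /6517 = -0.01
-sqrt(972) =-18 * sqrt(3) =-31.18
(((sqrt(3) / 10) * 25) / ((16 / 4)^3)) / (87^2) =5 * sqrt(3) / 968832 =0.00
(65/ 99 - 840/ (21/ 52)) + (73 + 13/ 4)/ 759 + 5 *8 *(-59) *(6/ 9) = -3652.58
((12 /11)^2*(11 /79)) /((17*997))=144 /14728681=0.00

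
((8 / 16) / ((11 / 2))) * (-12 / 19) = -0.06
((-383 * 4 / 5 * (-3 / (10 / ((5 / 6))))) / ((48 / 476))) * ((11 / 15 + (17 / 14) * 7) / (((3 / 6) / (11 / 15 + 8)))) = 1653852599 / 13500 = 122507.60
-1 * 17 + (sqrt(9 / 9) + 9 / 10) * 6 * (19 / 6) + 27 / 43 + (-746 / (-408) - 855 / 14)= -12131923 / 307020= -39.52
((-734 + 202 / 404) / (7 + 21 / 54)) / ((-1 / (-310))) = -4092930 / 133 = -30773.91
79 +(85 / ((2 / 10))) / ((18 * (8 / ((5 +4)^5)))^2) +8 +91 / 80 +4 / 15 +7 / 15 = 274423187639 / 3840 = 71464371.78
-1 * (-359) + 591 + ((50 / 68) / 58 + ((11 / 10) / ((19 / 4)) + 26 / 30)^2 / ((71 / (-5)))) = 2160605833007 / 2274494940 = 949.93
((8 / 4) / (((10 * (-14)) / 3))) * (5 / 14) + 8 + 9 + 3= 3917 / 196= 19.98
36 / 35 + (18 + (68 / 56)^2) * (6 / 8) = 61287 / 3920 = 15.63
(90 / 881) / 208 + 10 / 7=916555 / 641368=1.43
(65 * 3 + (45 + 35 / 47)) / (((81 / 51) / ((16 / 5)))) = 615536 / 1269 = 485.06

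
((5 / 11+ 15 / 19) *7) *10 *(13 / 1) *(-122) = -28865200 / 209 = -138111.00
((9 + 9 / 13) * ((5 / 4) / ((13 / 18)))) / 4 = 2835 / 676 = 4.19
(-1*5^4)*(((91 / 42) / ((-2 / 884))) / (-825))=-71825 / 99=-725.51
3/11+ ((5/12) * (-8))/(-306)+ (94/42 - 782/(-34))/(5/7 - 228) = 1386322/8032959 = 0.17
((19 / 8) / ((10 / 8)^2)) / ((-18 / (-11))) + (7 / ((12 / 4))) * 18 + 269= 70184 / 225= 311.93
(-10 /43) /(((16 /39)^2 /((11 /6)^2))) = -102245 /22016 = -4.64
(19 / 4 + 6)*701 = 30143 / 4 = 7535.75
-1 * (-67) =67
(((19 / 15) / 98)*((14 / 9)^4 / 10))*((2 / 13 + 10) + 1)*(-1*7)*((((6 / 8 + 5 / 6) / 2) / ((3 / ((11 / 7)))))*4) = -11285582 / 11514555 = -0.98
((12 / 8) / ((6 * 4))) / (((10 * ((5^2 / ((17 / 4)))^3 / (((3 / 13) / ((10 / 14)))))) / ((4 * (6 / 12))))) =0.00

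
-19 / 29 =-0.66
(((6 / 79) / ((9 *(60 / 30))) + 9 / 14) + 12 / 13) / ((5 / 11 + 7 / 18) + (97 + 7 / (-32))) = 35759856 / 2223377975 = 0.02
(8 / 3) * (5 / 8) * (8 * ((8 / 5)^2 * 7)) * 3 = 3584 / 5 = 716.80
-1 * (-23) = 23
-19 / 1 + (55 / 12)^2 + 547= 79057 / 144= 549.01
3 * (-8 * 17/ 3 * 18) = -2448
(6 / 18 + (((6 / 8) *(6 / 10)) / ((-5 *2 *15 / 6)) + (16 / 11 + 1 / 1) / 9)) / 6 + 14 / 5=286903 / 99000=2.90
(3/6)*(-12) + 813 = 807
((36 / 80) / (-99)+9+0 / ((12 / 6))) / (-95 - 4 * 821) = -1979 / 743380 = -0.00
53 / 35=1.51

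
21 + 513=534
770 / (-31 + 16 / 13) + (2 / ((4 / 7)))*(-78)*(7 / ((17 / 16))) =-12003082 / 6579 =-1824.45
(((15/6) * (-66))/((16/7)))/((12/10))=-1925/32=-60.16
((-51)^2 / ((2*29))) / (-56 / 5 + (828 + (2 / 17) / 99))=21887415 / 398656156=0.05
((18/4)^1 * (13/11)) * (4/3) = 78/11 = 7.09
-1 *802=-802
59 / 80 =0.74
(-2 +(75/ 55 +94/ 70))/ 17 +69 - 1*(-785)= 328806/ 385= 854.04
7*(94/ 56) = 47/ 4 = 11.75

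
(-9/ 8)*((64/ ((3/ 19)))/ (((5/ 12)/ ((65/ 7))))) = -71136/ 7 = -10162.29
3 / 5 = 0.60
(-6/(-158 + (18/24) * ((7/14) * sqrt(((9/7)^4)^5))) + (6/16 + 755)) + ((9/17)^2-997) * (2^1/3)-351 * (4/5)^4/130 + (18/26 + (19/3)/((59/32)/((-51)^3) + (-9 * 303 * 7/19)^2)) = 13673862118097498474554971866432798353/151057848901281514752708804825975000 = 90.52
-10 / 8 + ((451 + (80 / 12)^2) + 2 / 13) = 231355 / 468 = 494.35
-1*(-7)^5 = 16807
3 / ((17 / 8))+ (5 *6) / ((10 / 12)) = 636 / 17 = 37.41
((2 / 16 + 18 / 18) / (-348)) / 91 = -3 / 84448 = -0.00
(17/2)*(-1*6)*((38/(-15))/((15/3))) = 646/25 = 25.84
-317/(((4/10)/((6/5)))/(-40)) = 38040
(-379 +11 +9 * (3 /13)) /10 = -4757 /130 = -36.59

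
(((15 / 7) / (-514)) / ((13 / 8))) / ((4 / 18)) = -270 / 23387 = -0.01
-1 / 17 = -0.06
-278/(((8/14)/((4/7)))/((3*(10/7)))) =-8340/7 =-1191.43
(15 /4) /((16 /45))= 675 /64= 10.55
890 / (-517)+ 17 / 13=-2781 / 6721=-0.41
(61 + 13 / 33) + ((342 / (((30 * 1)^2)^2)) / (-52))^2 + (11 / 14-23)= 16518972600027797 / 421621200000000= 39.18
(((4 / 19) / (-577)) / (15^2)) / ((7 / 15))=-4 / 1151115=-0.00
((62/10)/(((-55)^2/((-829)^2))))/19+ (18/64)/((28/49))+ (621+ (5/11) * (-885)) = 10790740913/36784000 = 293.35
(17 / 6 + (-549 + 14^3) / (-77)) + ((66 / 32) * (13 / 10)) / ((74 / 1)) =-70118021 / 2735040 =-25.64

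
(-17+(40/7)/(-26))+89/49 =-9812/637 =-15.40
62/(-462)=-31/231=-0.13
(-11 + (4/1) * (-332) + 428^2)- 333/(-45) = 909262/5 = 181852.40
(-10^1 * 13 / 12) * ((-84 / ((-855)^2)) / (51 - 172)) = -182 / 17690805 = -0.00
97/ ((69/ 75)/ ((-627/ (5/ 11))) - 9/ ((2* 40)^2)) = -4281657600/ 91513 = -46787.42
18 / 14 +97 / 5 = 724 / 35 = 20.69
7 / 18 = 0.39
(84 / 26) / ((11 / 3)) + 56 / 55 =1358 / 715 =1.90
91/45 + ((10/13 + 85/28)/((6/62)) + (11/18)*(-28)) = 396869/16380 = 24.23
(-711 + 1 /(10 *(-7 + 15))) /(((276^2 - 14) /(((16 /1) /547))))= -56879 /208303070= -0.00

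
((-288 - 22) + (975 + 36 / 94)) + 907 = 1572.38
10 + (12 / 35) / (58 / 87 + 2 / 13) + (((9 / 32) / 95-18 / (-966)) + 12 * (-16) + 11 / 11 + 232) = 5035305 / 97888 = 51.44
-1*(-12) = 12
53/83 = 0.64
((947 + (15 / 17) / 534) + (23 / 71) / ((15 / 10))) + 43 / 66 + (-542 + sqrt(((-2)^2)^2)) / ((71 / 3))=1093190599 / 1181653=925.14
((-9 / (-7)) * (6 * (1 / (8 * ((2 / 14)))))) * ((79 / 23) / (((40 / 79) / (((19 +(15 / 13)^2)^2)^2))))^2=79810017361437947951546851204922112 / 8800134656447553397225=9069181379283.09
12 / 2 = 6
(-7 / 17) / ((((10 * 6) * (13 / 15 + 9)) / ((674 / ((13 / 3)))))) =-7077 / 65416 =-0.11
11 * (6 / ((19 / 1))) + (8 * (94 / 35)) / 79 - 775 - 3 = -40675452 / 52535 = -774.25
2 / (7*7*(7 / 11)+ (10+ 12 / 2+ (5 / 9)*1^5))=99 / 2363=0.04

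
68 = 68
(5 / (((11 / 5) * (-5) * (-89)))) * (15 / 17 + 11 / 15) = 0.01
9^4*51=334611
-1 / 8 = -0.12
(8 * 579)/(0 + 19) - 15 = 4347/19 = 228.79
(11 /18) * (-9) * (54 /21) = -99 /7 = -14.14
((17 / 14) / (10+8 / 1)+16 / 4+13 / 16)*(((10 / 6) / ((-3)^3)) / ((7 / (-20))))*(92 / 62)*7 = 2828425 / 316386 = 8.94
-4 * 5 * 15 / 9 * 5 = -500 / 3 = -166.67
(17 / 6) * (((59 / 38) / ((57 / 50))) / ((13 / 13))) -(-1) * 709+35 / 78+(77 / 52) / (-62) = 7471487131 / 10474776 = 713.28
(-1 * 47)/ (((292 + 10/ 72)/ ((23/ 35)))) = -38916/ 368095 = -0.11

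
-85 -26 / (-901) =-76559 / 901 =-84.97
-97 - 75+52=-120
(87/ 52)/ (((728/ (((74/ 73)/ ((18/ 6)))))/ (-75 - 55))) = -5365/ 53144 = -0.10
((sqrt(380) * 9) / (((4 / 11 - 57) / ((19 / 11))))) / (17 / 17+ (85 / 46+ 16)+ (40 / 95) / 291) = -86982228 * sqrt(95) / 2986668853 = -0.28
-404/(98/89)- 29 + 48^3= 5399609/49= 110196.10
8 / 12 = 2 / 3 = 0.67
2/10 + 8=41/5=8.20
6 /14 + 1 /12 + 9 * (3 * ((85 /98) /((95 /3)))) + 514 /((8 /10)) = 643.75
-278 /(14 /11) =-1529 /7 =-218.43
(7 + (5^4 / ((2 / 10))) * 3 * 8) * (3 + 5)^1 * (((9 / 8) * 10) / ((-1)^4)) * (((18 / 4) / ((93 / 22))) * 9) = 2004937110 / 31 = 64675390.65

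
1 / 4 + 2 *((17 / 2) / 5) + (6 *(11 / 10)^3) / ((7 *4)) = 55093 / 14000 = 3.94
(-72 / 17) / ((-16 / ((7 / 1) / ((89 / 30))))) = 945 / 1513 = 0.62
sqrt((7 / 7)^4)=1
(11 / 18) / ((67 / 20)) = 110 / 603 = 0.18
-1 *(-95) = 95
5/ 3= 1.67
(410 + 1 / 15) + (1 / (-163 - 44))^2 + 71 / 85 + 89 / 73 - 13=21223510865 / 53175609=399.12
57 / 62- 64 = -3911 / 62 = -63.08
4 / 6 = 2 / 3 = 0.67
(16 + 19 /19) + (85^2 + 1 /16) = 115873 /16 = 7242.06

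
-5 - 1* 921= -926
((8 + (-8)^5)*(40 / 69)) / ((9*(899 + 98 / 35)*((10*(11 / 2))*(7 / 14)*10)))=-29120 / 3422331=-0.01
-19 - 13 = -32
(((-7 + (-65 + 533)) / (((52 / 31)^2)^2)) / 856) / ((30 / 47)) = 0.11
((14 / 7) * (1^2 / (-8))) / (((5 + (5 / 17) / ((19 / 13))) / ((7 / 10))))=-0.03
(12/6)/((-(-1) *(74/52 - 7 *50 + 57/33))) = -572/99199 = -0.01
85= 85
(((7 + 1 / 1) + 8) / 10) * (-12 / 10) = -1.92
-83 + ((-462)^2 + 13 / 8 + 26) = 1707109 / 8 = 213388.62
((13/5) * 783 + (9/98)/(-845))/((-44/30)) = -1388.05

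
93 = 93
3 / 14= 0.21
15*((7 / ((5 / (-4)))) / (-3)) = 28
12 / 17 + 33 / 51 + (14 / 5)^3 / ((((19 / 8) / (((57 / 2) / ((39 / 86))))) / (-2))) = -32056449 / 27625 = -1160.41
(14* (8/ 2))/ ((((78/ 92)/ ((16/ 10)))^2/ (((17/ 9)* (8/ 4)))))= 257847296/ 342225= 753.44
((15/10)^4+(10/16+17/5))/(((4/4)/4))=727/20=36.35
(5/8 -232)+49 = -1459/8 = -182.38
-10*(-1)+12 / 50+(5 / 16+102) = 45021 / 400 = 112.55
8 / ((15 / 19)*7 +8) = 152 / 257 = 0.59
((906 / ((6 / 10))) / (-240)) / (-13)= 151 / 312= 0.48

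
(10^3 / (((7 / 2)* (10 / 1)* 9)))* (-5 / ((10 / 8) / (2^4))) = -12800 / 63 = -203.17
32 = 32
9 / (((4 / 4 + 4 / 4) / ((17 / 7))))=153 / 14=10.93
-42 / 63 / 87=-2 / 261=-0.01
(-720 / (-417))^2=57600 / 19321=2.98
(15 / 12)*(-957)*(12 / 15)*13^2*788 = -127445604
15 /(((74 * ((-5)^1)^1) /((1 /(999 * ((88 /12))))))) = -1 /180708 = -0.00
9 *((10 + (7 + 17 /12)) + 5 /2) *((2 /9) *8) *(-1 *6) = -2008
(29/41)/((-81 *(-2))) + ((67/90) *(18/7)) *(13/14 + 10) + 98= 96762548/813645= 118.92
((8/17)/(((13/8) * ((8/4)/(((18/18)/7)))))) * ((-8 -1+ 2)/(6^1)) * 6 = -0.14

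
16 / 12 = 4 / 3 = 1.33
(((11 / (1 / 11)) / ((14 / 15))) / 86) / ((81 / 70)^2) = 105875 / 94041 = 1.13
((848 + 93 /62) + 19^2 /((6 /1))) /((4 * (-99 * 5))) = -2729 /5940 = -0.46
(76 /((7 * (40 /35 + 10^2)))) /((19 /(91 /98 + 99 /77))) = 31 /2478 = 0.01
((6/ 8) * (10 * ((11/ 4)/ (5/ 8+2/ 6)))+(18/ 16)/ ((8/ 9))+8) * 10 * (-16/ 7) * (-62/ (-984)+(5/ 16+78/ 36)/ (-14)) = 101741155/ 1267392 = 80.28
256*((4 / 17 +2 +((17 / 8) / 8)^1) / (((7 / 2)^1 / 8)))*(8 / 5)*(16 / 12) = 1857536 / 595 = 3121.91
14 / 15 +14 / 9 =112 / 45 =2.49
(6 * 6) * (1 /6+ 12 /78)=150 /13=11.54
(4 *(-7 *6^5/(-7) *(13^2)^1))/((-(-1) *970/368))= 1994247.39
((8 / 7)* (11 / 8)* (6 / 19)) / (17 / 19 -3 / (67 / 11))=2211 / 1792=1.23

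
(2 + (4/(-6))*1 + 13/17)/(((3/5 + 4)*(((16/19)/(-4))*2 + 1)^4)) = 69721735/17173893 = 4.06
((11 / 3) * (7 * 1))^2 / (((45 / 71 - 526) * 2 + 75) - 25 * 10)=-420959 / 783243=-0.54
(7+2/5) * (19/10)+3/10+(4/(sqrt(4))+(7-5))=459/25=18.36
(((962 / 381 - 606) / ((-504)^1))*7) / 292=57481 / 2002536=0.03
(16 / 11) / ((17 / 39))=3.34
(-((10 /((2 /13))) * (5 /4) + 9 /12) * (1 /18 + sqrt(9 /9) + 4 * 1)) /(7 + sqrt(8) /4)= -52234 /873 + 3731 * sqrt(2) /873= -53.79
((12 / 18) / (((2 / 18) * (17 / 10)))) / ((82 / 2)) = 60 / 697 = 0.09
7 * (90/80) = 63/8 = 7.88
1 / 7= 0.14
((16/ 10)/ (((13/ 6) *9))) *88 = 1408/ 195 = 7.22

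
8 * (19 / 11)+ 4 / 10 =782 / 55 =14.22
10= 10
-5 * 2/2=-5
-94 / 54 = -1.74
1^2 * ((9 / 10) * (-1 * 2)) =-9 / 5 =-1.80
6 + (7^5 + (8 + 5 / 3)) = 50468 / 3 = 16822.67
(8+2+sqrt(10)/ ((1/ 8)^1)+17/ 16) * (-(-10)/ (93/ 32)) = 1180/ 31+2560 * sqrt(10)/ 93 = 125.11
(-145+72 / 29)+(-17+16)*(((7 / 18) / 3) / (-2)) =-446161 / 3132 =-142.45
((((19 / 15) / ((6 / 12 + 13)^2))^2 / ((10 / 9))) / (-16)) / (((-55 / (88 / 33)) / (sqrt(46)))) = 1444 * sqrt(46) / 10960970625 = 0.00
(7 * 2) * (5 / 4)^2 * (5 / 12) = 875 / 96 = 9.11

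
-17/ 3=-5.67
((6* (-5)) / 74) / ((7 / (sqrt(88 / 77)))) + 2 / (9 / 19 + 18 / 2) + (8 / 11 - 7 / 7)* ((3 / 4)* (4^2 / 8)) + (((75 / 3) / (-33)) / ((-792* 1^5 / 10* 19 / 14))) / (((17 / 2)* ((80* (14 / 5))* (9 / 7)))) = -300835241 / 1519547040 - 30* sqrt(14) / 1813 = -0.26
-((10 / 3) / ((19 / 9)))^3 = -27000 / 6859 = -3.94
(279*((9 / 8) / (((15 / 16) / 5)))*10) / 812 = 4185 / 203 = 20.62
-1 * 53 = -53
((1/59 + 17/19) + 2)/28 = 816/7847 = 0.10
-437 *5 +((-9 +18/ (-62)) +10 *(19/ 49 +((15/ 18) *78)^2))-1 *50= 40009.59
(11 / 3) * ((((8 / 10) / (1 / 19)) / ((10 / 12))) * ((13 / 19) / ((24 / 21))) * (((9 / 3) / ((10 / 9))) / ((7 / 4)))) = 7722 / 125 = 61.78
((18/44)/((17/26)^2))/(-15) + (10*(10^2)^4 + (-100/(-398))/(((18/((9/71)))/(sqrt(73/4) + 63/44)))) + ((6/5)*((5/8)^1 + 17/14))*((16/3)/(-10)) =25*sqrt(73)/28258 + 31441263661063043801/31441263700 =999999998.77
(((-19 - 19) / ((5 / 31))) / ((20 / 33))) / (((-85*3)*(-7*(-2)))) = 0.11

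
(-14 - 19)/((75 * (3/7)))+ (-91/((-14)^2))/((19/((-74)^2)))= -1345016/9975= -134.84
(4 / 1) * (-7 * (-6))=168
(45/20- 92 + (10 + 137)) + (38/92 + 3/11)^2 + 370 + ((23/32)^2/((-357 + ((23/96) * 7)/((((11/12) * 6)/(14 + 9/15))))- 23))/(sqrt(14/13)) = 427.72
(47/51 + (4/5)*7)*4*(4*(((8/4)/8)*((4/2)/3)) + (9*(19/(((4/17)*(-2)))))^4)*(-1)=-454812339749.15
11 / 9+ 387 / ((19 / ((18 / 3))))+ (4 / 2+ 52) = 30341 / 171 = 177.43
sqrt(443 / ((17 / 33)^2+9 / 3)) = 33 * sqrt(393827) / 1778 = 11.65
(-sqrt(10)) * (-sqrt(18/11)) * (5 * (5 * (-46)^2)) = 317400 * sqrt(55)/11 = 213991.04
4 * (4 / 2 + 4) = 24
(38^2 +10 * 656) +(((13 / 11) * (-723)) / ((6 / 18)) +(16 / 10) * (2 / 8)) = 299257 / 55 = 5441.04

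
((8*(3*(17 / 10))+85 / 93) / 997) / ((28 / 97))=268787 / 1854420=0.14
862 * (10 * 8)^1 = 68960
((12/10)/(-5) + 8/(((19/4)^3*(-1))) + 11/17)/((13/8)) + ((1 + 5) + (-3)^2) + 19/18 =853190291/52471350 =16.26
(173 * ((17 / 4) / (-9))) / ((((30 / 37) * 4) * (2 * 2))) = -108817 / 17280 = -6.30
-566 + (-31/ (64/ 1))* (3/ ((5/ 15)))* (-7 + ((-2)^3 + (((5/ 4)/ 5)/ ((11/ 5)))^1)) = -501.10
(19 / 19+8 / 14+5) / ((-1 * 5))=-46 / 35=-1.31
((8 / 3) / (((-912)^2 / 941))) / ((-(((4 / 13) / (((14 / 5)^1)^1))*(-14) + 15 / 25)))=61165 / 19026144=0.00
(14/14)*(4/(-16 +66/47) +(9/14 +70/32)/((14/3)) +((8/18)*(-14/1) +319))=30930281/98784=313.11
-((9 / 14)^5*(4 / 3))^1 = -19683 / 134456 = -0.15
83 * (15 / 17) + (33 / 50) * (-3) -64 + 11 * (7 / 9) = 120953 / 7650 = 15.81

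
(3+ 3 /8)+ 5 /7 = 229 /56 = 4.09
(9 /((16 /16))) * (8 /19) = 72 /19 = 3.79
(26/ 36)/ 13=1/ 18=0.06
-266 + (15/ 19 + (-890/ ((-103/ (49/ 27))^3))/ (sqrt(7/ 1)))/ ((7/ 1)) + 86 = -23925/ 133 + 2136890 * sqrt(7)/ 21508145541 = -179.89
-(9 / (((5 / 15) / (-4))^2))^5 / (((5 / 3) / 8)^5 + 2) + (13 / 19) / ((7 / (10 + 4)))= -553139683910311855833758 / 302639087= -1827720567734569.78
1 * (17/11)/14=17/154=0.11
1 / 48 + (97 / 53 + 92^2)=21537125 / 2544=8465.85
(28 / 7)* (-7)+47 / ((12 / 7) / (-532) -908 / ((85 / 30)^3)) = -5328055537 / 182609907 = -29.18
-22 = -22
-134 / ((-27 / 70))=9380 / 27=347.41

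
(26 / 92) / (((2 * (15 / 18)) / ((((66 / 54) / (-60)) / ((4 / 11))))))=-1573 / 165600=-0.01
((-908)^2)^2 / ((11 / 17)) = 11555595084032 / 11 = 1050508644002.91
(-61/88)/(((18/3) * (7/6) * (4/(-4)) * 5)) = 0.02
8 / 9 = 0.89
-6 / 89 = -0.07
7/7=1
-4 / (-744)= 1 / 186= 0.01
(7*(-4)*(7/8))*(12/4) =-147/2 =-73.50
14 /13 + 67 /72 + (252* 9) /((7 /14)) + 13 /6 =4249603 /936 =4540.17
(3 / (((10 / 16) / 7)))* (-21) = -3528 / 5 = -705.60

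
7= 7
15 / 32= 0.47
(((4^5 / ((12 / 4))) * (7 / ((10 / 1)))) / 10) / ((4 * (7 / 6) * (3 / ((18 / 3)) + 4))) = 256 / 225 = 1.14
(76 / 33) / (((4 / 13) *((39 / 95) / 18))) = 3610 / 11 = 328.18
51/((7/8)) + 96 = 1080/7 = 154.29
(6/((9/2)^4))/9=32/19683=0.00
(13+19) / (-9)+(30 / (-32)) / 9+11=1057 / 144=7.34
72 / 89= 0.81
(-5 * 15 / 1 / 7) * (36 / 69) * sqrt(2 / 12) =-150 * sqrt(6) / 161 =-2.28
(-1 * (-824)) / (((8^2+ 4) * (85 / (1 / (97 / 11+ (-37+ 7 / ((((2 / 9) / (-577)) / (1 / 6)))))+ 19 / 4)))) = 263251211 / 388783030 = 0.68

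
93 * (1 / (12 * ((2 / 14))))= 217 / 4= 54.25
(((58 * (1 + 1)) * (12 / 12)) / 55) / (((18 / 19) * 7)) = 1102 / 3465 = 0.32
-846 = -846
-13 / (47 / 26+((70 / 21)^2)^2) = -27378 / 263807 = -0.10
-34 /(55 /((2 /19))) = -68 /1045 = -0.07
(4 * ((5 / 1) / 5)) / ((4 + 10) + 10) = 1 / 6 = 0.17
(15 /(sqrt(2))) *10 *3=225 *sqrt(2)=318.20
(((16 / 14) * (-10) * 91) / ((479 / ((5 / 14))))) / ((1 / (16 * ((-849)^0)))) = -41600 / 3353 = -12.41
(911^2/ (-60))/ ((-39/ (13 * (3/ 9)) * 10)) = 829921/ 5400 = 153.69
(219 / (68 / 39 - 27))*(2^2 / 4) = -8541 / 985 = -8.67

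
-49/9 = -5.44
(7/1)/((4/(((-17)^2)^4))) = 48830302087/4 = 12207575521.75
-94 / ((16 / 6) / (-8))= 282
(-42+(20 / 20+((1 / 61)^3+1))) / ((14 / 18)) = -81713151 / 1588867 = -51.43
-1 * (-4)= 4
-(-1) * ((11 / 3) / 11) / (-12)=-1 / 36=-0.03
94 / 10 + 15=122 / 5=24.40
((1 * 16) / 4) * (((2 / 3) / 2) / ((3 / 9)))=4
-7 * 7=-49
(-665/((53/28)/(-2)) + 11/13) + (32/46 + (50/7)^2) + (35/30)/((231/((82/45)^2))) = 117564750532661/155669438925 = 755.22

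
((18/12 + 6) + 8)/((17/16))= 248/17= 14.59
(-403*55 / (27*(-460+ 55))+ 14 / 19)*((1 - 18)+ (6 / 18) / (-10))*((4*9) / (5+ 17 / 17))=-282.46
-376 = -376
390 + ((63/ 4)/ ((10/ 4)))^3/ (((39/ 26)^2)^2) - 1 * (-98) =537.39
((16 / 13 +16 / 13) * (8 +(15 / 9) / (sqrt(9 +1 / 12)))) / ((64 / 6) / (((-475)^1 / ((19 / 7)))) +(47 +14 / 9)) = 168000 * sqrt(327) / 108229043 +403200 / 992927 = 0.43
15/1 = 15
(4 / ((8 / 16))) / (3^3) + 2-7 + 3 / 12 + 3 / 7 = -3043 / 756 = -4.03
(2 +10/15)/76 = 2/57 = 0.04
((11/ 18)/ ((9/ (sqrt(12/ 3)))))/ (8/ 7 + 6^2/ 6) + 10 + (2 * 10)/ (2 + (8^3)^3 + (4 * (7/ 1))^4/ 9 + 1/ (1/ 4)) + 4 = 34309610801287/ 2447362880550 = 14.02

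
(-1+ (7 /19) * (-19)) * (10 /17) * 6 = -480 /17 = -28.24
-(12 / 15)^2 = -16 / 25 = -0.64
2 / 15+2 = 32 / 15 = 2.13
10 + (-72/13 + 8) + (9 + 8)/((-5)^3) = 20029/1625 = 12.33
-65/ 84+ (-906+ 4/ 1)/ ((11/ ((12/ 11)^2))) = -999737/ 10164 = -98.36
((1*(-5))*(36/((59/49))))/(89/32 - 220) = 13440/19529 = 0.69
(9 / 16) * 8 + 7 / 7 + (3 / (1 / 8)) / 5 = 103 / 10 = 10.30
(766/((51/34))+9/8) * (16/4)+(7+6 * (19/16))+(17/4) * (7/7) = 49573/24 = 2065.54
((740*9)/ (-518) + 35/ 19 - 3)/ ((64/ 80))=-2330/ 133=-17.52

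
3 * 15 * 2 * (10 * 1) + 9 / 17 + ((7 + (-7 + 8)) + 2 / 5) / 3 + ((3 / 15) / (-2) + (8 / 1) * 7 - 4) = 162389 / 170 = 955.23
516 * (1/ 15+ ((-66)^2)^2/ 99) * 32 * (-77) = -1218431471488/ 5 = -243686294297.60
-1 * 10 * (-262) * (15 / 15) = 2620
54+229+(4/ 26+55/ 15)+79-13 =13760/ 39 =352.82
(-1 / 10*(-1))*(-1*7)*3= -21 / 10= -2.10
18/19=0.95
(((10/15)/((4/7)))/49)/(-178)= -1/7476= -0.00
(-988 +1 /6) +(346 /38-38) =-115907 /114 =-1016.73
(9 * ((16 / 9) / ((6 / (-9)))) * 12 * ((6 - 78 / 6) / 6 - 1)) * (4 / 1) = 2496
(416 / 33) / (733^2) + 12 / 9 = 23641132 / 17730537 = 1.33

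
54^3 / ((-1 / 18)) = -2834352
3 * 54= 162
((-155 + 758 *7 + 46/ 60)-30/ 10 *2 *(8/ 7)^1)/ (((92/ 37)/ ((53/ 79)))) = 2118725191/ 1526280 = 1388.16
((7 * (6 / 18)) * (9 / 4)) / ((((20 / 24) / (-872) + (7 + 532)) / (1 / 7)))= 3924 / 2820043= 0.00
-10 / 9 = -1.11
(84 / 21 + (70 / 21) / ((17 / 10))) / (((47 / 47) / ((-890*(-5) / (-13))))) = -1352800 / 663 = -2040.42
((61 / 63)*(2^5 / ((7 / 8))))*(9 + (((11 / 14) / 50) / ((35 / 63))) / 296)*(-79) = -39940296072 / 1586375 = -25177.08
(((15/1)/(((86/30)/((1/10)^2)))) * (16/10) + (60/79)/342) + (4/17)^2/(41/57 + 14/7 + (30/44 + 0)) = 24396172724/238664200965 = 0.10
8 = 8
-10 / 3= -3.33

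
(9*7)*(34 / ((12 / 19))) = 6783 / 2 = 3391.50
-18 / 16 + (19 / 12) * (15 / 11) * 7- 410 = -34849 / 88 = -396.01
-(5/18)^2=-25/324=-0.08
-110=-110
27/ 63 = 3/ 7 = 0.43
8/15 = 0.53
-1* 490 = -490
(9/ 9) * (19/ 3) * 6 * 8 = 304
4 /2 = 2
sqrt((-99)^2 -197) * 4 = 392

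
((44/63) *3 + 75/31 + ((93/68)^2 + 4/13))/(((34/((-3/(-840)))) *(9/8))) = 261906551/419113487520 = 0.00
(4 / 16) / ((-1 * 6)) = -0.04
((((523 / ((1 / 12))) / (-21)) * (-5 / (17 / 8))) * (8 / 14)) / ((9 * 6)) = 167360 / 22491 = 7.44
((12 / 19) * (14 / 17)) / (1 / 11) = 1848 / 323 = 5.72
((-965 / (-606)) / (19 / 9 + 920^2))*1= 2895 / 1538759038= 0.00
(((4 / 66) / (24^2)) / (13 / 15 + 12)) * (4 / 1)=5 / 152856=0.00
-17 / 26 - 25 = -667 / 26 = -25.65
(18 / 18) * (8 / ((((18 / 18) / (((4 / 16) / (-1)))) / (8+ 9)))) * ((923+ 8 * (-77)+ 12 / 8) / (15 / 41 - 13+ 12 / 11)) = 4730539 / 5206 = 908.67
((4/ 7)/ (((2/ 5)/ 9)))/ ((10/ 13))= 117/ 7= 16.71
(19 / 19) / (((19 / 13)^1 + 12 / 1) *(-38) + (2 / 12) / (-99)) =-7722 / 3950113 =-0.00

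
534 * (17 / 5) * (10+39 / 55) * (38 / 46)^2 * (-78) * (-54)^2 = -439030606309776 / 145475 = -3017911024.64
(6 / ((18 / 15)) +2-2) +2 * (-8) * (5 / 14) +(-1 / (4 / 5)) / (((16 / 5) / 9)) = -1895 / 448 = -4.23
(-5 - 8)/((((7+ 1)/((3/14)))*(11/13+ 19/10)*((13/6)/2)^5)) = -155520/1830101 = -0.08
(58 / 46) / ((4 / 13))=377 / 92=4.10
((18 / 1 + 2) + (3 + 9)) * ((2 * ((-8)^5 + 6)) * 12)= -25161216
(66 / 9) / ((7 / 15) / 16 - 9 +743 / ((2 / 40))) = 1760 / 3564247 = 0.00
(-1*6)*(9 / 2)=-27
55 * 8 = 440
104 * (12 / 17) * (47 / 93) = 19552 / 527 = 37.10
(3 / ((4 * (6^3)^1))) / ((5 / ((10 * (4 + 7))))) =11 / 144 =0.08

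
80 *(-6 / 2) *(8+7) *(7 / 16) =-1575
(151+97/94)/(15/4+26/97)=2772454/73273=37.84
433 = 433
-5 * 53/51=-265/51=-5.20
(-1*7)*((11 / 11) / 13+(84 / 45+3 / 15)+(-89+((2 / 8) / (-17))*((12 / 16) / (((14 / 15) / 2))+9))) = 32305963 / 53040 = 609.09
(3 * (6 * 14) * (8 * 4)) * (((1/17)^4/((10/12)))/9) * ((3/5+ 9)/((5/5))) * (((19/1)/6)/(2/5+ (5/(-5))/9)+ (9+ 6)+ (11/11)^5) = 90445824/27144325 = 3.33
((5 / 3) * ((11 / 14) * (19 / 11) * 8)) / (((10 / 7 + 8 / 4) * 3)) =95 / 54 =1.76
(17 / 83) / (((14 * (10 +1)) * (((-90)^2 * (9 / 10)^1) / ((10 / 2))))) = 17 / 18636156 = 0.00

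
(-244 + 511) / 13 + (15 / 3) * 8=787 / 13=60.54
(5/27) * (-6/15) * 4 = -8/27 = -0.30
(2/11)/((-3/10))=-20/33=-0.61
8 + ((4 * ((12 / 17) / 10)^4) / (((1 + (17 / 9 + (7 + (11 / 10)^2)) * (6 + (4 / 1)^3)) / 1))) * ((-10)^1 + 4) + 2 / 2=5986544597253 / 665171684125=9.00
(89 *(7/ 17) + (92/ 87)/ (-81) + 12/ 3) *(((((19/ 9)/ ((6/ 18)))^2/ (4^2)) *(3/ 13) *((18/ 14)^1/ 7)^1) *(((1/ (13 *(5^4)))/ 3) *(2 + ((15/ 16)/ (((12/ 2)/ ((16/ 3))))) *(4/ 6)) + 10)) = 3855153694175389/ 89284996710000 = 43.18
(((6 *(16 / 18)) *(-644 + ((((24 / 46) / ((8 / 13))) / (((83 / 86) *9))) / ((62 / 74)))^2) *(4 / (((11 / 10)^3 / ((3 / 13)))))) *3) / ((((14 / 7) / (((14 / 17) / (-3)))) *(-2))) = -4546764775872928000 / 9271459019827719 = -490.40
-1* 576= -576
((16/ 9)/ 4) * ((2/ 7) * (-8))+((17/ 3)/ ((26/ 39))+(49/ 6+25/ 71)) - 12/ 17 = 1163201/ 76041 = 15.30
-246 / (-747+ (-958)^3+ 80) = 246 / 879218579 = 0.00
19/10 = 1.90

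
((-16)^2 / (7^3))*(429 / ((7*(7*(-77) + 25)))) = -54912 / 617057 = -0.09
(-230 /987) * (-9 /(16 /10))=1725 /1316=1.31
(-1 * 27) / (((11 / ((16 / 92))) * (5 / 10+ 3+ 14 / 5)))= -120 / 1771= -0.07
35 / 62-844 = -52293 / 62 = -843.44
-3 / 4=-0.75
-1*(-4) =4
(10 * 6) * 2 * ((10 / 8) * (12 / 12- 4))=-450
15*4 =60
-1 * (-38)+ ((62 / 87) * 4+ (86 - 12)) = 9992 / 87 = 114.85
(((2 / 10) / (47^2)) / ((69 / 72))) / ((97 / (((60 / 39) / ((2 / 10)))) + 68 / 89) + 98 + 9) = 42720 / 54431012503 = 0.00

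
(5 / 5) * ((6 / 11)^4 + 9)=133065 / 14641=9.09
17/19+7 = 150/19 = 7.89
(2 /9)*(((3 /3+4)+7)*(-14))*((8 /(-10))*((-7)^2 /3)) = 21952 /45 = 487.82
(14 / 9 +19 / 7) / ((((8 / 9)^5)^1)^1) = 1764909 / 229376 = 7.69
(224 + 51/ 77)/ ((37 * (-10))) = -0.61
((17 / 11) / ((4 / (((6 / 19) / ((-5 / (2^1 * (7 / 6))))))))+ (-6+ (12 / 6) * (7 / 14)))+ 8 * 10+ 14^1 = 185891 / 2090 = 88.94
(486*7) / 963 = 378 / 107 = 3.53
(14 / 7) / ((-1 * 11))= -2 / 11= -0.18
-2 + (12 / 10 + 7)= 31 / 5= 6.20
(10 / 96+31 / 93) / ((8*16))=7 / 2048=0.00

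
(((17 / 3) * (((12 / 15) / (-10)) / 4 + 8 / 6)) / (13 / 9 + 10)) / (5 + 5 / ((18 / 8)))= 30141 / 334750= 0.09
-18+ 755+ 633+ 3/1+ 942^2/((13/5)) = 4454669/13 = 342666.85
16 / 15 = 1.07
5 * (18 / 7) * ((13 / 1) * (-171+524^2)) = 321053850 / 7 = 45864835.71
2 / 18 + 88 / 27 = 91 / 27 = 3.37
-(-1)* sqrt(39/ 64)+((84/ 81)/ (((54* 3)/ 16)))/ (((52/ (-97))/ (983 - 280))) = -3818696/ 28431+sqrt(39)/ 8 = -133.53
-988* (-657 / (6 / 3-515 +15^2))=-18031 / 8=-2253.88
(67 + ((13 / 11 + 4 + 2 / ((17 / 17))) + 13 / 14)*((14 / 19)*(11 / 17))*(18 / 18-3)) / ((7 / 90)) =1722870 / 2261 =761.99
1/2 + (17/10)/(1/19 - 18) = 691/1705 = 0.41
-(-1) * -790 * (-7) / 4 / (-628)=-2765 / 1256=-2.20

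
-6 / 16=-3 / 8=-0.38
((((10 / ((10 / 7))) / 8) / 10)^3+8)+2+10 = 10240343 / 512000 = 20.00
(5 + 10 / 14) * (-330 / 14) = -6600 / 49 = -134.69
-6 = -6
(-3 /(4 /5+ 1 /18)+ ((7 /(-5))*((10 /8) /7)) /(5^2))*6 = -81231 /3850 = -21.10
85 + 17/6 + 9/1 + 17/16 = 4699/48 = 97.90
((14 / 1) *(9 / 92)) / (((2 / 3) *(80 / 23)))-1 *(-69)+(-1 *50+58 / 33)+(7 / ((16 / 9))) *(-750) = -30959563 / 10560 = -2931.78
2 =2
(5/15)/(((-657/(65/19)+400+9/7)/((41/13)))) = 0.01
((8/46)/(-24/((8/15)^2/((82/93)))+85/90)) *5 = -22320/1885333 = -0.01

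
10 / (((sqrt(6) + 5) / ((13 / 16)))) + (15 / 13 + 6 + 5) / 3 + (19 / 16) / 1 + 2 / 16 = 6.45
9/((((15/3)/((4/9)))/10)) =8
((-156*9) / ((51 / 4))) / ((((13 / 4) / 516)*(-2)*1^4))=148608 / 17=8741.65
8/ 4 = 2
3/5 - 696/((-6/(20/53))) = 11759/265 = 44.37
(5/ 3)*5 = 25/ 3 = 8.33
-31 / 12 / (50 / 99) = -1023 / 200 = -5.12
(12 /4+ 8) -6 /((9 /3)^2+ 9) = 32 /3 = 10.67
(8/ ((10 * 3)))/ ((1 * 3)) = 4/ 45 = 0.09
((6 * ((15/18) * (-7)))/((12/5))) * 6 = -175/2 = -87.50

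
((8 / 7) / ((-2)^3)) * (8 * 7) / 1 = -8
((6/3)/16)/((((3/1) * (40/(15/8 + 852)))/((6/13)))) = 6831/16640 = 0.41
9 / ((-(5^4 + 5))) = -0.01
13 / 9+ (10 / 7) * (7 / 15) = 19 / 9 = 2.11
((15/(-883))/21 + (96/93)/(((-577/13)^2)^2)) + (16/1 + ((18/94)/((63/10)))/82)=654807279159665238036/40926575292547053277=16.00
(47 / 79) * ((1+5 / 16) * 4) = 987 / 316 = 3.12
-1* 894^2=-799236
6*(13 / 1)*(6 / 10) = 234 / 5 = 46.80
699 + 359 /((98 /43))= 83939 /98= 856.52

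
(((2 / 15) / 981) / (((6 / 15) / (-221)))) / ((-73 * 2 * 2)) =221 / 859356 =0.00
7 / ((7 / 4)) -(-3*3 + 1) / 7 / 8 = 29 / 7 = 4.14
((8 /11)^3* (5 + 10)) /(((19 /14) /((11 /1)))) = 107520 /2299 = 46.77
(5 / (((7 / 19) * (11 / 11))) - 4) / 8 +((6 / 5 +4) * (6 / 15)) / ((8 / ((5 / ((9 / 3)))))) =1369 / 840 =1.63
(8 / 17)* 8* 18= 1152 / 17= 67.76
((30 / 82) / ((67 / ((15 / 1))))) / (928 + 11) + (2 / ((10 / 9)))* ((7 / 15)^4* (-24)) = -16514546563 / 8060728125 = -2.05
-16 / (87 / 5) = -80 / 87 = -0.92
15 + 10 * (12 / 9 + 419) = 4218.33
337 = 337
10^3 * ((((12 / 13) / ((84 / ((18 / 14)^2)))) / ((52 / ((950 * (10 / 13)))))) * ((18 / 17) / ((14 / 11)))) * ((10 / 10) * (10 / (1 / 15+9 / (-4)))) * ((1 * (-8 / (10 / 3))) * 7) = 16341.88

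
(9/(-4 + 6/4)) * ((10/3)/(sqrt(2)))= -6 * sqrt(2)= -8.49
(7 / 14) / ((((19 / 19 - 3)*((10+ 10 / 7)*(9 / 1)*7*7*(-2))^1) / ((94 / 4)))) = 47 / 80640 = 0.00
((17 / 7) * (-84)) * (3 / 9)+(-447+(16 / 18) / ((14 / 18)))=-513.86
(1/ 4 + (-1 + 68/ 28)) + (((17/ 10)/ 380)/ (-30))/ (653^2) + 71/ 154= 8008600632191/ 3743018202000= 2.14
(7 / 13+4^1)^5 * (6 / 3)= 1429848598 / 371293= 3851.00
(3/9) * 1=1/3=0.33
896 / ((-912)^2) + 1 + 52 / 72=5599 / 3249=1.72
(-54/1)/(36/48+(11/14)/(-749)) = -1132488/15707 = -72.10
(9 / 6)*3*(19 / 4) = 171 / 8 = 21.38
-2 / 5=-0.40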